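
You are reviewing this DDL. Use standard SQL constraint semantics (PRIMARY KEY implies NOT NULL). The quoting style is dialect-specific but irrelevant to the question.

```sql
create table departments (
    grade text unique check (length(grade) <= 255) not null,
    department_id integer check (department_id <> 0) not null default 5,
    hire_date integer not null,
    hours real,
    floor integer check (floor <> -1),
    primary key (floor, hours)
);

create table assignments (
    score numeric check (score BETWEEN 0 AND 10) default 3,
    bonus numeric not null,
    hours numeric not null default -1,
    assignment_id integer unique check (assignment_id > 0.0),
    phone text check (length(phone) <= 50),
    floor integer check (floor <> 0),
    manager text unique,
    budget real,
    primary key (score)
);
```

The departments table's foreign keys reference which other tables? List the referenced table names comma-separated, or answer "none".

No column in departments has a REFERENCES clause.

none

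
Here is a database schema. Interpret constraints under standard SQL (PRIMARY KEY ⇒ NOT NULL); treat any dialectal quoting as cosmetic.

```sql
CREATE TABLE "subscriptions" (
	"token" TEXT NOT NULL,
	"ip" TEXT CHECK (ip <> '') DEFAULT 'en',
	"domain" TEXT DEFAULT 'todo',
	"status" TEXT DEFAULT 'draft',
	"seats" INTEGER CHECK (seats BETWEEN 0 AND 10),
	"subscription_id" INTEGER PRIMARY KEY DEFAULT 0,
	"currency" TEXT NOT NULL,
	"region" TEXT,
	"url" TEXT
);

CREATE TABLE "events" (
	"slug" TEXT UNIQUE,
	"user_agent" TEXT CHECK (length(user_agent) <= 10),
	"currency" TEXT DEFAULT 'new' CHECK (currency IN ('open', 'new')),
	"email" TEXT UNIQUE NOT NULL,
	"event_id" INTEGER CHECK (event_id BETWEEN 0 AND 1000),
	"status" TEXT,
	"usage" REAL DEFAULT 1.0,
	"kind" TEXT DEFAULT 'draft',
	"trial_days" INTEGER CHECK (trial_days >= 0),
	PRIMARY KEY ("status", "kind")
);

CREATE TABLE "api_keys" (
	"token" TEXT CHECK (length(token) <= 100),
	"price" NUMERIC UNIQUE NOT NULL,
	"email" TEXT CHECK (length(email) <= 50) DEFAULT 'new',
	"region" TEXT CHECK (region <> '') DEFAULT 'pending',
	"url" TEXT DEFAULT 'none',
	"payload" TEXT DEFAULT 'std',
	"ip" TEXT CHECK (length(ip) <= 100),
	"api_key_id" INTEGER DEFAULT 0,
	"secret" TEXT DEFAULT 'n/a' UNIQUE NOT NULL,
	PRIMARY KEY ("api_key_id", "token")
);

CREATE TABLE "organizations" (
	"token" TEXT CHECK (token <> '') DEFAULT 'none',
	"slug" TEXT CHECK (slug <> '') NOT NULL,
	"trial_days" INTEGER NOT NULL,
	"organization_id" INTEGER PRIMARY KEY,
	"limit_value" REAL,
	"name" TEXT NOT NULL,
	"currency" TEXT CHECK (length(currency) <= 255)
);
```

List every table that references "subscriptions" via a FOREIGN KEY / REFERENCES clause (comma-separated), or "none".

none

No REFERENCES clause anywhere in the schema names subscriptions.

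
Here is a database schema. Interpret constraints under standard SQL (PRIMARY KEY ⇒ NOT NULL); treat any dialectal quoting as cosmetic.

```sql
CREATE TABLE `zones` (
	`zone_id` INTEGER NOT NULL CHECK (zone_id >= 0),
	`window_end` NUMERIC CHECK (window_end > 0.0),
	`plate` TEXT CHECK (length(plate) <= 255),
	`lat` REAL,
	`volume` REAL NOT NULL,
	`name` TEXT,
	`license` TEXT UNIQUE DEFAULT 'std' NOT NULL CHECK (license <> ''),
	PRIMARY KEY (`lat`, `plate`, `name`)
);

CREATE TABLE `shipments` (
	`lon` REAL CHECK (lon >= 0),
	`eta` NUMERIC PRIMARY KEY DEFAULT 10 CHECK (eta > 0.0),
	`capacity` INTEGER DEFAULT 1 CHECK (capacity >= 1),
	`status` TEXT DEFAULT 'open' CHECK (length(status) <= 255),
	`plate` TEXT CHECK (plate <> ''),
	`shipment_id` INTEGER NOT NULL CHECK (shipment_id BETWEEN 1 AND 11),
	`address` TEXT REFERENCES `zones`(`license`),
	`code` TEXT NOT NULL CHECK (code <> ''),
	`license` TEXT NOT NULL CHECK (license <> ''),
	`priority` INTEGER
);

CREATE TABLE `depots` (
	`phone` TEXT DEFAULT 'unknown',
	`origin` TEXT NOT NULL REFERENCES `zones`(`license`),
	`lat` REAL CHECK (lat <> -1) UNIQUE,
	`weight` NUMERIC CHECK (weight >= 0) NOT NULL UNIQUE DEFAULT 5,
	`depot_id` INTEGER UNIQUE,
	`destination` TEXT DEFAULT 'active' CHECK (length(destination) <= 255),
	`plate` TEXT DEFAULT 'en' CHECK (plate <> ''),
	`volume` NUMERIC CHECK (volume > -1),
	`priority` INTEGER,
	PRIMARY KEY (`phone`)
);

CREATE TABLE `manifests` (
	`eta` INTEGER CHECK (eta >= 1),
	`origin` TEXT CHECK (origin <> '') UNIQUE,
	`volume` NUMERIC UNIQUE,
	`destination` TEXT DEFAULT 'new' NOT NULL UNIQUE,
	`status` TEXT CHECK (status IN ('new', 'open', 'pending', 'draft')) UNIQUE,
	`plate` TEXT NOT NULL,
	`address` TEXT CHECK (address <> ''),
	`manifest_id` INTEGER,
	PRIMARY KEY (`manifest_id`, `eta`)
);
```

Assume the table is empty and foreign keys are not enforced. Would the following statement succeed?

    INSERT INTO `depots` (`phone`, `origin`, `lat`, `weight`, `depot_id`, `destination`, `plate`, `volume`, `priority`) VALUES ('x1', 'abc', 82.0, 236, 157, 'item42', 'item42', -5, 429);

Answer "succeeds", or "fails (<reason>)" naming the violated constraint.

The value -5 for volume violates CHECK (volume > -1).

fails (CHECK on volume)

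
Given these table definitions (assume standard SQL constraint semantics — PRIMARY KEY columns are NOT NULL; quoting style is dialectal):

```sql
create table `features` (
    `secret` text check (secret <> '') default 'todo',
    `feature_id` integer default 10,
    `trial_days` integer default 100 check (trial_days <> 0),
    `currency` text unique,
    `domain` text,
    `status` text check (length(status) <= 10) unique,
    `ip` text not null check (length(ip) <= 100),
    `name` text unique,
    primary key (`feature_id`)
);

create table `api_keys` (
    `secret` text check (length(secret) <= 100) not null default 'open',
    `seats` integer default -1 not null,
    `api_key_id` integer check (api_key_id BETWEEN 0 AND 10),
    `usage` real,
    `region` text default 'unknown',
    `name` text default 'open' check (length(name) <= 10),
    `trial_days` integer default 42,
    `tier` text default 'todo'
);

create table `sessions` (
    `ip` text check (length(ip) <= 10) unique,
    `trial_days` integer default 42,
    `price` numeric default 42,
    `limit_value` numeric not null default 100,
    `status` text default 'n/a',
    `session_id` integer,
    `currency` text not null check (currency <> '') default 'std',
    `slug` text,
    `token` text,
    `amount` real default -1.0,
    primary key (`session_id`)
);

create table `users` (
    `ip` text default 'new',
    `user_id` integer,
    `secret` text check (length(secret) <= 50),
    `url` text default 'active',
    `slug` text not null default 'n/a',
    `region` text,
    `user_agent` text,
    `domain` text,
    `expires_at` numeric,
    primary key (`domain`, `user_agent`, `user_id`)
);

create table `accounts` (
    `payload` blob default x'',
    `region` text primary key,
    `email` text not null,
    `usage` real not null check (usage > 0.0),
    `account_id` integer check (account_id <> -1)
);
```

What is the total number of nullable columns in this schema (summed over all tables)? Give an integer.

features: 6 nullable (secret, trial_days, currency, domain, status, name — PK (feature_id) and explicit NOT NULL columns excluded).
api_keys: 6 nullable (api_key_id, usage, region, name, trial_days, tier — PK none and explicit NOT NULL columns excluded).
sessions: 7 nullable (ip, trial_days, price, status, slug, token, amount — PK (session_id) and explicit NOT NULL columns excluded).
users: 5 nullable (ip, secret, url, region, expires_at — PK (domain, user_agent, user_id) and explicit NOT NULL columns excluded).
accounts: 2 nullable (payload, account_id — PK (region) and explicit NOT NULL columns excluded).
Total: 6 + 6 + 7 + 5 + 2 = 26.

26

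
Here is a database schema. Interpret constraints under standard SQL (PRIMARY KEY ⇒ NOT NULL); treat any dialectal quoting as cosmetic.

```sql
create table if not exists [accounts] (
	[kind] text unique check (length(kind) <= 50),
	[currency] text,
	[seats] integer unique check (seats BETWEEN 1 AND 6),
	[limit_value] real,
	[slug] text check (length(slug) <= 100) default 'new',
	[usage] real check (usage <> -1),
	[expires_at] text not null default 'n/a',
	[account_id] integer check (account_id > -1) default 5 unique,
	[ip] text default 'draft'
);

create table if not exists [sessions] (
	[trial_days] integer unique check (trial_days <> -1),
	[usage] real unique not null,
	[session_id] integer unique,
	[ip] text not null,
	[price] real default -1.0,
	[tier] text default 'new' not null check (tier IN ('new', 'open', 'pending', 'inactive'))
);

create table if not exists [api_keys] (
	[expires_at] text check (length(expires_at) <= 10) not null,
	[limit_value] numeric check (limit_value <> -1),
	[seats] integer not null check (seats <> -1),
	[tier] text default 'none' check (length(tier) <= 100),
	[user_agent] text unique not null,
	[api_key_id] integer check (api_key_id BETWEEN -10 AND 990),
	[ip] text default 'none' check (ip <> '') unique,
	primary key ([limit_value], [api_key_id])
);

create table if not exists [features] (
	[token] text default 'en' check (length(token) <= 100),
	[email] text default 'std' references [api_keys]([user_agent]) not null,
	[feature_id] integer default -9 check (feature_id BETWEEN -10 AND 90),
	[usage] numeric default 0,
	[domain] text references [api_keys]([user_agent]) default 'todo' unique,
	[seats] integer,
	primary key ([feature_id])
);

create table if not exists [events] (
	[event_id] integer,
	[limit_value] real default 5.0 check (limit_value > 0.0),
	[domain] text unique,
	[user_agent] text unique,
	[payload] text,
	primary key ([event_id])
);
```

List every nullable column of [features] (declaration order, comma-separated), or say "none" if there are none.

token, usage, domain, seats

- token: CHECK does not forbid NULL (a CHECK constraint passes when its expression is NULL) → nullable.
- email: declared NOT NULL → not nullable.
- feature_id: part of the PRIMARY KEY, which implies NOT NULL → not nullable.
- usage: DEFAULT only fills an omitted column; an explicit NULL is still allowed → nullable.
- domain: a foreign key column may be NULL unless separately constrained → nullable.
- seats: no NOT NULL constraint applies → nullable.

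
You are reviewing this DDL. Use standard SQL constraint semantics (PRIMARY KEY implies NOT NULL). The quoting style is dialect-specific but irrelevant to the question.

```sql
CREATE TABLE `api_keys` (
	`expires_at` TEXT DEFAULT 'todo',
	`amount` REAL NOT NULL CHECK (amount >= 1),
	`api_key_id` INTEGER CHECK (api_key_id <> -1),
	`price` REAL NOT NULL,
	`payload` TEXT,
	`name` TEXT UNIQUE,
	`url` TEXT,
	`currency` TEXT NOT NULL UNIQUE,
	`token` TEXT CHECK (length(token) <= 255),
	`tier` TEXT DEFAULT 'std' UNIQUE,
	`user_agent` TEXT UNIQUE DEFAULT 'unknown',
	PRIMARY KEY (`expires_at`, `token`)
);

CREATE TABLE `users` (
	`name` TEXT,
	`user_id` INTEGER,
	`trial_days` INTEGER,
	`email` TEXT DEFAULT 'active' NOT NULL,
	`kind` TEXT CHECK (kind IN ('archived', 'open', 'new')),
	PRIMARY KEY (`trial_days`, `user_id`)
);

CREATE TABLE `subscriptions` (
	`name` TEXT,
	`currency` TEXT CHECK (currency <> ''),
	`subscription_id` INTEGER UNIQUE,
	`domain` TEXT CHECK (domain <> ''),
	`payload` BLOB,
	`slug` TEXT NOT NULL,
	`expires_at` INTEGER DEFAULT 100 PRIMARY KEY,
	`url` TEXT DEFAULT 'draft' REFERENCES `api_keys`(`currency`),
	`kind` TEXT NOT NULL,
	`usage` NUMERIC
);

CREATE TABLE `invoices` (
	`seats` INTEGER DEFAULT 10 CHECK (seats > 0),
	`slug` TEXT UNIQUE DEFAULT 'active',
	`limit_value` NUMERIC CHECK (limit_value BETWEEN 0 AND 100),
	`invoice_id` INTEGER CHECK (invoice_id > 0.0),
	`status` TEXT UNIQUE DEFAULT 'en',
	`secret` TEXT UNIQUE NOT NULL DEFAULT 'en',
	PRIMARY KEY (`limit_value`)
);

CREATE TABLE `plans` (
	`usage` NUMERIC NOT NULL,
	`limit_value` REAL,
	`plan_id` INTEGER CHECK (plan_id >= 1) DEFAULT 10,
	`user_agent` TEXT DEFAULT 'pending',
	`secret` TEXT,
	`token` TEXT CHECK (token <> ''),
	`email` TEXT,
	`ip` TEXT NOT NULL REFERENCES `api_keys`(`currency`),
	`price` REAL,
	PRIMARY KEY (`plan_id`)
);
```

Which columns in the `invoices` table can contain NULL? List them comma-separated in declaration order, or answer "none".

seats, slug, invoice_id, status

- seats: CHECK does not forbid NULL (a CHECK constraint passes when its expression is NULL) → nullable.
- slug: UNIQUE does not imply NOT NULL → nullable.
- limit_value: part of the PRIMARY KEY, which implies NOT NULL → not nullable.
- invoice_id: CHECK does not forbid NULL (a CHECK constraint passes when its expression is NULL) → nullable.
- status: UNIQUE does not imply NOT NULL → nullable.
- secret: declared NOT NULL → not nullable.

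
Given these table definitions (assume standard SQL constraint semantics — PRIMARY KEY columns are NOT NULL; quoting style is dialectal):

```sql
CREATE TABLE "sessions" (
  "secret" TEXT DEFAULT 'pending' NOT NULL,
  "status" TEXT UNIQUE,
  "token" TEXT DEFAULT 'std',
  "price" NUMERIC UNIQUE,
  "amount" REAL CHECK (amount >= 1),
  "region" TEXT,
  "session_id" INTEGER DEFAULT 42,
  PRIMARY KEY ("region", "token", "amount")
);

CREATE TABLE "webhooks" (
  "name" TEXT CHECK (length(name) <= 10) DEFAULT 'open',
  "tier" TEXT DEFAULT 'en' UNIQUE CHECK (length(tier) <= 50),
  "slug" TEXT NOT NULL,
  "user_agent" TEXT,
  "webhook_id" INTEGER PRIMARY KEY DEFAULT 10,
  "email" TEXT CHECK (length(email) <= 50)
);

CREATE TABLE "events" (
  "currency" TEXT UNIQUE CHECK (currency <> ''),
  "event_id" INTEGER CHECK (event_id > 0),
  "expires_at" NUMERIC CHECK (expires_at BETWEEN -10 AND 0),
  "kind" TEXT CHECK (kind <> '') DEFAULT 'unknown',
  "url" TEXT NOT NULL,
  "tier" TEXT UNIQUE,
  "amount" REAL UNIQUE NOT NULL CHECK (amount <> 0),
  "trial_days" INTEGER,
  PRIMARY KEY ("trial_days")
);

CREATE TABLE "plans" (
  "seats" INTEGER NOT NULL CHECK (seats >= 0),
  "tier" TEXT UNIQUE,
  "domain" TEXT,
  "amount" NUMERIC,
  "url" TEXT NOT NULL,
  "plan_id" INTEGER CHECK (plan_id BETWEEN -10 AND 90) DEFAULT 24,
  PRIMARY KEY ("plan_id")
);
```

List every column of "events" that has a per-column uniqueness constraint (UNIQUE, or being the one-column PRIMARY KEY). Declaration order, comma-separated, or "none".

- currency: declared UNIQUE → unique.
- event_id: no UNIQUE or single-column PK constraint.
- expires_at: no UNIQUE or single-column PK constraint.
- kind: no UNIQUE or single-column PK constraint.
- url: no UNIQUE or single-column PK constraint.
- tier: declared UNIQUE → unique.
- amount: declared UNIQUE → unique.
- trial_days: single-column PRIMARY KEY → unique.

currency, tier, amount, trial_days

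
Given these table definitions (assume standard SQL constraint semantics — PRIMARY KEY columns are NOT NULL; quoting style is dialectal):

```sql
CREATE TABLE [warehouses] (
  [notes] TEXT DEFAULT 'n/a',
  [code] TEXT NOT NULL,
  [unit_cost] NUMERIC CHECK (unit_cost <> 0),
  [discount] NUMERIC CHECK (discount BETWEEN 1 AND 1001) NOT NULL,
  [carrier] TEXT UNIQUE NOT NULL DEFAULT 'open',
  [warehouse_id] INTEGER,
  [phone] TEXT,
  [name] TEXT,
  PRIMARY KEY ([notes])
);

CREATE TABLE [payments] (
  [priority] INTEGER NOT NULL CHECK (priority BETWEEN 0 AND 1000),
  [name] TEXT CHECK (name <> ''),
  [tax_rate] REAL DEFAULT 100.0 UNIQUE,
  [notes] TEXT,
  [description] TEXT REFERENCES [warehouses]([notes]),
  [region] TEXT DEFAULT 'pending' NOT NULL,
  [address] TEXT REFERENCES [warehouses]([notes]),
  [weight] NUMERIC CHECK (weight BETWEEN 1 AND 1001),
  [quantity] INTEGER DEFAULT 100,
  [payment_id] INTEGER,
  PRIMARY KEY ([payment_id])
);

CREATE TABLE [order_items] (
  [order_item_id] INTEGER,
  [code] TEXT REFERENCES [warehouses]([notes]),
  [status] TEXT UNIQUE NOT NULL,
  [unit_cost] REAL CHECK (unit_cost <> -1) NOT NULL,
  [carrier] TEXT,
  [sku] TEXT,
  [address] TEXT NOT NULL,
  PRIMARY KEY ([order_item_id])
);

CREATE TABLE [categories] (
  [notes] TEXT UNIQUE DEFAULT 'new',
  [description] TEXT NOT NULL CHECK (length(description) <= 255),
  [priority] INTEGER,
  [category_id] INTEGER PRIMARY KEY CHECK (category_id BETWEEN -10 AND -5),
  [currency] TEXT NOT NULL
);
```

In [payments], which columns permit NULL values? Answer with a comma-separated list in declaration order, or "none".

- priority: declared NOT NULL → not nullable.
- name: CHECK does not forbid NULL (a CHECK constraint passes when its expression is NULL) → nullable.
- tax_rate: UNIQUE does not imply NOT NULL → nullable.
- notes: no NOT NULL constraint applies → nullable.
- description: a foreign key column may be NULL unless separately constrained → nullable.
- region: declared NOT NULL → not nullable.
- address: a foreign key column may be NULL unless separately constrained → nullable.
- weight: CHECK does not forbid NULL (a CHECK constraint passes when its expression is NULL) → nullable.
- quantity: DEFAULT only fills an omitted column; an explicit NULL is still allowed → nullable.
- payment_id: part of the PRIMARY KEY, which implies NOT NULL → not nullable.

name, tax_rate, notes, description, address, weight, quantity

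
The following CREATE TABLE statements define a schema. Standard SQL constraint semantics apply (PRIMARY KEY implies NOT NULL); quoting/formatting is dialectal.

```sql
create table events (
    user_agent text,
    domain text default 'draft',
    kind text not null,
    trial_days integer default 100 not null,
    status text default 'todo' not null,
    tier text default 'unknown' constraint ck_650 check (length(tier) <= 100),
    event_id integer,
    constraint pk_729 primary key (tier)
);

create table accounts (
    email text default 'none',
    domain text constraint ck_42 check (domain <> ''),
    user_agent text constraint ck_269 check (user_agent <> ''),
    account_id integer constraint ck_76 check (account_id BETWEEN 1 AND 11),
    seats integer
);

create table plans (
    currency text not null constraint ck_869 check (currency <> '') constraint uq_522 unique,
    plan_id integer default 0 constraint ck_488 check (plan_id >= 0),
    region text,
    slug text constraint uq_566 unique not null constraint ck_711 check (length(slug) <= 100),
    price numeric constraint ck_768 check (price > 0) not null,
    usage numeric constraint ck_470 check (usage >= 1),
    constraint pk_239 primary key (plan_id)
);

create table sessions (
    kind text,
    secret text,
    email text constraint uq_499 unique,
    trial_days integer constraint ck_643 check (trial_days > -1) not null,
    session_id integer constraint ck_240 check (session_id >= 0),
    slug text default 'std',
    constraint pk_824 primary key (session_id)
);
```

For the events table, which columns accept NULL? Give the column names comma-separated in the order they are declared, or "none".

- user_agent: no NOT NULL constraint applies → nullable.
- domain: DEFAULT only fills an omitted column; an explicit NULL is still allowed → nullable.
- kind: declared NOT NULL → not nullable.
- trial_days: declared NOT NULL → not nullable.
- status: declared NOT NULL → not nullable.
- tier: part of the PRIMARY KEY, which implies NOT NULL → not nullable.
- event_id: no NOT NULL constraint applies → nullable.

user_agent, domain, event_id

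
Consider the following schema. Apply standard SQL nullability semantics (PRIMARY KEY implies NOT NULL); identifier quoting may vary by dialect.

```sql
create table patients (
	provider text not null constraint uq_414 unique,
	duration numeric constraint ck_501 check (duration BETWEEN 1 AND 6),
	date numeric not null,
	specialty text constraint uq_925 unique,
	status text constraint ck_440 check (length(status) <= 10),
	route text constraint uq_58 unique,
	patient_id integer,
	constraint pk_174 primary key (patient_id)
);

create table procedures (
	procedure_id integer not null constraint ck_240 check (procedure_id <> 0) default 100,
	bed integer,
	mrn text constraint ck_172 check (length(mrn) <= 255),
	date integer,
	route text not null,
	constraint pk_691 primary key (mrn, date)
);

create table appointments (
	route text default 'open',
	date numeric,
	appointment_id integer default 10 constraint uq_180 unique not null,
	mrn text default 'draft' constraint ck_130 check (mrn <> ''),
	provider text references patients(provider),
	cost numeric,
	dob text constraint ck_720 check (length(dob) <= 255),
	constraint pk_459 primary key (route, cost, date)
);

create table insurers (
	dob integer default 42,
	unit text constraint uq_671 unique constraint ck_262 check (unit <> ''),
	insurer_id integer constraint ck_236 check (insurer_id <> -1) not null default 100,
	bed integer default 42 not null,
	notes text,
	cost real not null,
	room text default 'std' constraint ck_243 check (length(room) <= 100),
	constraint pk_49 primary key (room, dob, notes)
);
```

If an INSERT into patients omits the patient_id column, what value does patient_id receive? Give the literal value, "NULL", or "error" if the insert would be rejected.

error

patient_id has no DEFAULT clause.
Omitting it would insert NULL, but it is part of the PRIMARY KEY, so the INSERT fails.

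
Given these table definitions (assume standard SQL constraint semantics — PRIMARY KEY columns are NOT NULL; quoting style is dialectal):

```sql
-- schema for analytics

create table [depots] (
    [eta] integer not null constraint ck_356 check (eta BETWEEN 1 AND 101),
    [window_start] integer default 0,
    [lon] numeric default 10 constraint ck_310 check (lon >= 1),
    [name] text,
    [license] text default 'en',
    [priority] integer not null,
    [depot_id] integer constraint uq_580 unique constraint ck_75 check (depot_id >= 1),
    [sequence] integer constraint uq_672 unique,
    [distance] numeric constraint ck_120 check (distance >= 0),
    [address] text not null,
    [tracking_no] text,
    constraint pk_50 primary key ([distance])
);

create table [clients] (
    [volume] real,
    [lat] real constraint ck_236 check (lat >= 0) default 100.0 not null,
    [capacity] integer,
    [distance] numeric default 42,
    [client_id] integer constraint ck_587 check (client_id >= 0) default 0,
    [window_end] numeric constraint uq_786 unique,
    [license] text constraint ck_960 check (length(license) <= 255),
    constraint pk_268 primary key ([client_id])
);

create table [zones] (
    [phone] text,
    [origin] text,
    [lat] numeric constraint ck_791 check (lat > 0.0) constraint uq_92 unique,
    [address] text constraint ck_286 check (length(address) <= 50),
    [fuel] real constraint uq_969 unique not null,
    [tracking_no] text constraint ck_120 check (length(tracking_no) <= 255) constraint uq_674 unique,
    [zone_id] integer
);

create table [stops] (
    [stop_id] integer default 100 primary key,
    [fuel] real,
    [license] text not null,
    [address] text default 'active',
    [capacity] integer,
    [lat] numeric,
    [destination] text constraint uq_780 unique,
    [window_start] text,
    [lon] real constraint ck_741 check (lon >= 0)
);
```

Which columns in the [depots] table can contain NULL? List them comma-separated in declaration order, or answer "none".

- eta: declared NOT NULL → not nullable.
- window_start: DEFAULT only fills an omitted column; an explicit NULL is still allowed → nullable.
- lon: CHECK does not forbid NULL (a CHECK constraint passes when its expression is NULL) → nullable.
- name: no NOT NULL constraint applies → nullable.
- license: DEFAULT only fills an omitted column; an explicit NULL is still allowed → nullable.
- priority: declared NOT NULL → not nullable.
- depot_id: CHECK does not forbid NULL (a CHECK constraint passes when its expression is NULL) → nullable.
- sequence: UNIQUE does not imply NOT NULL → nullable.
- distance: part of the PRIMARY KEY, which implies NOT NULL → not nullable.
- address: declared NOT NULL → not nullable.
- tracking_no: no NOT NULL constraint applies → nullable.

window_start, lon, name, license, depot_id, sequence, tracking_no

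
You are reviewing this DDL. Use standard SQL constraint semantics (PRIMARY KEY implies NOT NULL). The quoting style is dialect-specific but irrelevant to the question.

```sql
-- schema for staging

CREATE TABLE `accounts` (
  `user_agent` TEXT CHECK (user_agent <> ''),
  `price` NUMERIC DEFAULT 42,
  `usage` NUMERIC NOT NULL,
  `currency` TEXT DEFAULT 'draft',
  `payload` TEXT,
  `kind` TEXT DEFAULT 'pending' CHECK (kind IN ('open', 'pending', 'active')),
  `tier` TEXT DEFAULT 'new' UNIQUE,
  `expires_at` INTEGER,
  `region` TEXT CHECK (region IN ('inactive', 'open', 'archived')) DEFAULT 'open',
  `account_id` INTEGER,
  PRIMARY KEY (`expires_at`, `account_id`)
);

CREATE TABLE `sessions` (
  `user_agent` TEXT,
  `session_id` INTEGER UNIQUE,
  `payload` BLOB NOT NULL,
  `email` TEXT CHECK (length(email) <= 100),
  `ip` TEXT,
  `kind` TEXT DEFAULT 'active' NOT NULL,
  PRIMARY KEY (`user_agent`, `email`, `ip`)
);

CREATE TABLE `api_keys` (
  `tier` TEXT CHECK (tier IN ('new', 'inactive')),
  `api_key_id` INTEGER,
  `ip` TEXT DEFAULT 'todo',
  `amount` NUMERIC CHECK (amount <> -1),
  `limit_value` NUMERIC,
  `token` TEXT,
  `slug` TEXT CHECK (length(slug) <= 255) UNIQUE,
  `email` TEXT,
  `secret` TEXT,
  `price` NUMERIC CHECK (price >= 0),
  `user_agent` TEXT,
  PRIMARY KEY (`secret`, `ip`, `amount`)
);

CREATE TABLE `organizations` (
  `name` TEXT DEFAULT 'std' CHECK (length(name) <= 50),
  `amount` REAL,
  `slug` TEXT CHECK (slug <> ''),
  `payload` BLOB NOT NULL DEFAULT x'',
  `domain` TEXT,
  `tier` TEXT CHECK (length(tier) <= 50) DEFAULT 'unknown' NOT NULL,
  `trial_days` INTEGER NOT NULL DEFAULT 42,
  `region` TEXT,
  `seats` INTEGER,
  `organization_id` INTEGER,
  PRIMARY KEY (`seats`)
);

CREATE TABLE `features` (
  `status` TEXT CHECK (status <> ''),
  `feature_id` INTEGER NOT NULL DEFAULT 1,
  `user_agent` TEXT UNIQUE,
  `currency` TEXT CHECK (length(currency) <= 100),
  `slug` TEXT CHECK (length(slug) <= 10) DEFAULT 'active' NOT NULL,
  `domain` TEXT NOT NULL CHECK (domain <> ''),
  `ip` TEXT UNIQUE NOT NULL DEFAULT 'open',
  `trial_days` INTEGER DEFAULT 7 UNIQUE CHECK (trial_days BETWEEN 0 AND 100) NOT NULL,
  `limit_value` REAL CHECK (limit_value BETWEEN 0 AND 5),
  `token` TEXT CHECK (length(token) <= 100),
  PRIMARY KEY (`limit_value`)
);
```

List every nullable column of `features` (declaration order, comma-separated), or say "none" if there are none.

- status: CHECK does not forbid NULL (a CHECK constraint passes when its expression is NULL) → nullable.
- feature_id: declared NOT NULL → not nullable.
- user_agent: UNIQUE does not imply NOT NULL → nullable.
- currency: CHECK does not forbid NULL (a CHECK constraint passes when its expression is NULL) → nullable.
- slug: declared NOT NULL → not nullable.
- domain: declared NOT NULL → not nullable.
- ip: declared NOT NULL → not nullable.
- trial_days: declared NOT NULL → not nullable.
- limit_value: part of the PRIMARY KEY, which implies NOT NULL → not nullable.
- token: CHECK does not forbid NULL (a CHECK constraint passes when its expression is NULL) → nullable.

status, user_agent, currency, token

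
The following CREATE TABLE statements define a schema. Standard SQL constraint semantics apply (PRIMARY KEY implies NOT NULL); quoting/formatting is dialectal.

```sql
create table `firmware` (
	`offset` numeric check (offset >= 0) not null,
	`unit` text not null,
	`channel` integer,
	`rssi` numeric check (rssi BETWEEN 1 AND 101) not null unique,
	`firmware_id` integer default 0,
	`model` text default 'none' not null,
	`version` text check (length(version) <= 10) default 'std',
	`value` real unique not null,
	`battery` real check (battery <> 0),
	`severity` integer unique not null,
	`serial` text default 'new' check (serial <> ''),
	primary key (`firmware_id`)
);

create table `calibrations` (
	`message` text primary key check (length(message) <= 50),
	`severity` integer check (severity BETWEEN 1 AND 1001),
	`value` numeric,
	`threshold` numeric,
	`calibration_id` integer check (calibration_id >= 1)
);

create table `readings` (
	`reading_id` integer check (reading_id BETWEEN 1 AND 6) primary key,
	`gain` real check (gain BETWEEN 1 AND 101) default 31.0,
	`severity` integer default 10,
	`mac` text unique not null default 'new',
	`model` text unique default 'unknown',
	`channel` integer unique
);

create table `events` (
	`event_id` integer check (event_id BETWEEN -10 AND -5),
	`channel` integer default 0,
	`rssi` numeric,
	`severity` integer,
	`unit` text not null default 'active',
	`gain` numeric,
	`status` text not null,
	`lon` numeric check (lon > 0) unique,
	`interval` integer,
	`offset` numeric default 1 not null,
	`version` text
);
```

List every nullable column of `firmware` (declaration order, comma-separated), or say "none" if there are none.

- offset: declared NOT NULL → not nullable.
- unit: declared NOT NULL → not nullable.
- channel: no NOT NULL constraint applies → nullable.
- rssi: declared NOT NULL → not nullable.
- firmware_id: part of the PRIMARY KEY, which implies NOT NULL → not nullable.
- model: declared NOT NULL → not nullable.
- version: CHECK does not forbid NULL (a CHECK constraint passes when its expression is NULL) → nullable.
- value: declared NOT NULL → not nullable.
- battery: CHECK does not forbid NULL (a CHECK constraint passes when its expression is NULL) → nullable.
- severity: declared NOT NULL → not nullable.
- serial: CHECK does not forbid NULL (a CHECK constraint passes when its expression is NULL) → nullable.

channel, version, battery, serial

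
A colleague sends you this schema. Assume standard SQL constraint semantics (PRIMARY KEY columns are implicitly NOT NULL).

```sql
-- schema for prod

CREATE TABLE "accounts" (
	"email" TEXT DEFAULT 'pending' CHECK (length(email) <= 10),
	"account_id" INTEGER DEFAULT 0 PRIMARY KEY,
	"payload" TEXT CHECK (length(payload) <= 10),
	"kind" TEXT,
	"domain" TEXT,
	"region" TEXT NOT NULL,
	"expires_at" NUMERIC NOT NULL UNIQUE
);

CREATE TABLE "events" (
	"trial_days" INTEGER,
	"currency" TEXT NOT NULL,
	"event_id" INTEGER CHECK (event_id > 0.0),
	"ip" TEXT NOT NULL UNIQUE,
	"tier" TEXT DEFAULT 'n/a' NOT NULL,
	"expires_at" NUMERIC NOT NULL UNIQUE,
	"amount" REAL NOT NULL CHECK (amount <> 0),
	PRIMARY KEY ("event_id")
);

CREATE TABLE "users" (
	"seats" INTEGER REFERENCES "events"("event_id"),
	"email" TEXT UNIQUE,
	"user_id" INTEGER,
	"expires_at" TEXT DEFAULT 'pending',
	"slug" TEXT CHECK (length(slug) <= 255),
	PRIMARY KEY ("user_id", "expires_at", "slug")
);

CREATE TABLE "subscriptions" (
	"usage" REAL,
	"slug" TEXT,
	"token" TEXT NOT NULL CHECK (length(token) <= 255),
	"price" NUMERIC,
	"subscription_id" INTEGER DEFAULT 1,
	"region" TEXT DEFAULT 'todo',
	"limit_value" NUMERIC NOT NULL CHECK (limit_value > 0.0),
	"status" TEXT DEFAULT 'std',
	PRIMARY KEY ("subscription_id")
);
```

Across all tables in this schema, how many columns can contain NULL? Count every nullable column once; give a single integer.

12

accounts: 4 nullable (email, payload, kind, domain — PK (account_id) and explicit NOT NULL columns excluded).
events: 1 nullable (trial_days — PK (event_id) and explicit NOT NULL columns excluded).
users: 2 nullable (seats, email — PK (user_id, expires_at, slug) and explicit NOT NULL columns excluded).
subscriptions: 5 nullable (usage, slug, price, region, status — PK (subscription_id) and explicit NOT NULL columns excluded).
Total: 4 + 1 + 2 + 5 = 12.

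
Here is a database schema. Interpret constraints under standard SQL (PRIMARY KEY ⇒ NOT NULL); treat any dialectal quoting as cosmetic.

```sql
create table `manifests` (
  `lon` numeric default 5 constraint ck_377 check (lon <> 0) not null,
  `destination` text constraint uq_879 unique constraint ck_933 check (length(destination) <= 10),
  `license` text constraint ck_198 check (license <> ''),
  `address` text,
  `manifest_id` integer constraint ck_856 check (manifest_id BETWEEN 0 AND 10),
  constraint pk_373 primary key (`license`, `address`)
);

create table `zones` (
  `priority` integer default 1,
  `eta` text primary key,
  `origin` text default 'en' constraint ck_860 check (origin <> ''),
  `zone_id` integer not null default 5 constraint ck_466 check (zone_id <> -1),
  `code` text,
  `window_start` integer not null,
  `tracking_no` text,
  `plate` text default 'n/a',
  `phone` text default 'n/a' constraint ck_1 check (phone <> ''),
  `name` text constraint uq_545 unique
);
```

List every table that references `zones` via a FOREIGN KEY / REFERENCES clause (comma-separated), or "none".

none

No REFERENCES clause anywhere in the schema names zones.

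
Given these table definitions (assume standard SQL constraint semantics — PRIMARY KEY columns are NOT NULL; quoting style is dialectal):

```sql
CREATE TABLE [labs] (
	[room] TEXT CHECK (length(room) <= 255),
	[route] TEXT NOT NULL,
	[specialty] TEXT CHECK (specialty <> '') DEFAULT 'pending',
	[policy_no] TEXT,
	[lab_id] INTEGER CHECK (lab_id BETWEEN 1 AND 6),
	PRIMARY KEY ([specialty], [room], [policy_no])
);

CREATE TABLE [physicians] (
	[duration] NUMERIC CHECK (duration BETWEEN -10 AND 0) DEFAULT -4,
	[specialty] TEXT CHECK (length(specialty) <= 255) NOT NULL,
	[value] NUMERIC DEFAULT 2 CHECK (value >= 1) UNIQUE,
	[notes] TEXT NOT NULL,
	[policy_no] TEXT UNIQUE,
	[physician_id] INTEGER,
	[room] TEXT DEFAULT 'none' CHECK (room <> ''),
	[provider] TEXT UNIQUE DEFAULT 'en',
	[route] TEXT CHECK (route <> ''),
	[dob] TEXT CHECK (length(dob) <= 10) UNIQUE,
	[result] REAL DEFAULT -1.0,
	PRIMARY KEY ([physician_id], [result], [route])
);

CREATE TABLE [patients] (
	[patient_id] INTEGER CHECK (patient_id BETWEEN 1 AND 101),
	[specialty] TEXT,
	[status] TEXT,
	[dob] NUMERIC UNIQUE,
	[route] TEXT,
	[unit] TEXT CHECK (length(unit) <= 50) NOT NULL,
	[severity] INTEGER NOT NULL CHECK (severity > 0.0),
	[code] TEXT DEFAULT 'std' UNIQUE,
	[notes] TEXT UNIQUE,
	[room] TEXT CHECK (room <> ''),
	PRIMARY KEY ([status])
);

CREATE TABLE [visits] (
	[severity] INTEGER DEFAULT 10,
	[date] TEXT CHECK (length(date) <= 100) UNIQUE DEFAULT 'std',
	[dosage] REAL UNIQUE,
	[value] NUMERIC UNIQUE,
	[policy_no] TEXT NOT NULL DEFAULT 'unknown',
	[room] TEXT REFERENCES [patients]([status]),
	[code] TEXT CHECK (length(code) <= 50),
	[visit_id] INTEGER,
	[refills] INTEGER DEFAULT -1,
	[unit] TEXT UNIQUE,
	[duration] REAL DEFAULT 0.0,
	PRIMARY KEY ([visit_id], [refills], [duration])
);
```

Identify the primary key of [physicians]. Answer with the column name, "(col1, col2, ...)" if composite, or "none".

A table-level PRIMARY KEY clause names 3 columns: physician_id, result, route.
This is a composite key — the combination is unique, not each column individually.

(physician_id, result, route)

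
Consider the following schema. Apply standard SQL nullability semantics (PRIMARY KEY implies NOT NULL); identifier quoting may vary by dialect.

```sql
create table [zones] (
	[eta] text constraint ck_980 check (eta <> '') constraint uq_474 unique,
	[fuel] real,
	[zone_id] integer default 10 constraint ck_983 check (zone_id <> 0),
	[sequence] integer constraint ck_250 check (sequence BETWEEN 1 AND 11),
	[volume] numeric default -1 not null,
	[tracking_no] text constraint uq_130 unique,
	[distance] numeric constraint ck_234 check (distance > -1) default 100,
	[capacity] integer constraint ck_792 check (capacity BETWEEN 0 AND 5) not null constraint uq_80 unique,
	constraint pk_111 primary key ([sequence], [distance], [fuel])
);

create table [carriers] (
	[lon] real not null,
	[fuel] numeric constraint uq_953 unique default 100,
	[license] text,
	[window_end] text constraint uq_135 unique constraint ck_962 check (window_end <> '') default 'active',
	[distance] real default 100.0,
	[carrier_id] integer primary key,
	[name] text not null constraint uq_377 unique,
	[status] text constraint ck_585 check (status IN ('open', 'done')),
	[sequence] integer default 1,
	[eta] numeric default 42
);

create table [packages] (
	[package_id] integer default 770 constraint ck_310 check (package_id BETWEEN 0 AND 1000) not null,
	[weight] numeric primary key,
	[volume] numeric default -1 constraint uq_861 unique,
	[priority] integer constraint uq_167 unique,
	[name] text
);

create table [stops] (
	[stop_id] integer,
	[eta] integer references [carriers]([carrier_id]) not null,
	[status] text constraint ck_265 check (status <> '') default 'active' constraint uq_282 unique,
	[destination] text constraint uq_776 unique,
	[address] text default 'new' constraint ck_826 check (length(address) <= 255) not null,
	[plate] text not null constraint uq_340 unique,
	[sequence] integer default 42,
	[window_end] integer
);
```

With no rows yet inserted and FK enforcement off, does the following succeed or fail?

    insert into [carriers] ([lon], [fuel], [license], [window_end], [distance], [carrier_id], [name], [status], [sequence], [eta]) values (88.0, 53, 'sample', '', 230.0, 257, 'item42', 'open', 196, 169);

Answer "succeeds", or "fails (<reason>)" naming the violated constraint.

The value '' for window_end violates CHECK (window_end <> '').

fails (CHECK on window_end)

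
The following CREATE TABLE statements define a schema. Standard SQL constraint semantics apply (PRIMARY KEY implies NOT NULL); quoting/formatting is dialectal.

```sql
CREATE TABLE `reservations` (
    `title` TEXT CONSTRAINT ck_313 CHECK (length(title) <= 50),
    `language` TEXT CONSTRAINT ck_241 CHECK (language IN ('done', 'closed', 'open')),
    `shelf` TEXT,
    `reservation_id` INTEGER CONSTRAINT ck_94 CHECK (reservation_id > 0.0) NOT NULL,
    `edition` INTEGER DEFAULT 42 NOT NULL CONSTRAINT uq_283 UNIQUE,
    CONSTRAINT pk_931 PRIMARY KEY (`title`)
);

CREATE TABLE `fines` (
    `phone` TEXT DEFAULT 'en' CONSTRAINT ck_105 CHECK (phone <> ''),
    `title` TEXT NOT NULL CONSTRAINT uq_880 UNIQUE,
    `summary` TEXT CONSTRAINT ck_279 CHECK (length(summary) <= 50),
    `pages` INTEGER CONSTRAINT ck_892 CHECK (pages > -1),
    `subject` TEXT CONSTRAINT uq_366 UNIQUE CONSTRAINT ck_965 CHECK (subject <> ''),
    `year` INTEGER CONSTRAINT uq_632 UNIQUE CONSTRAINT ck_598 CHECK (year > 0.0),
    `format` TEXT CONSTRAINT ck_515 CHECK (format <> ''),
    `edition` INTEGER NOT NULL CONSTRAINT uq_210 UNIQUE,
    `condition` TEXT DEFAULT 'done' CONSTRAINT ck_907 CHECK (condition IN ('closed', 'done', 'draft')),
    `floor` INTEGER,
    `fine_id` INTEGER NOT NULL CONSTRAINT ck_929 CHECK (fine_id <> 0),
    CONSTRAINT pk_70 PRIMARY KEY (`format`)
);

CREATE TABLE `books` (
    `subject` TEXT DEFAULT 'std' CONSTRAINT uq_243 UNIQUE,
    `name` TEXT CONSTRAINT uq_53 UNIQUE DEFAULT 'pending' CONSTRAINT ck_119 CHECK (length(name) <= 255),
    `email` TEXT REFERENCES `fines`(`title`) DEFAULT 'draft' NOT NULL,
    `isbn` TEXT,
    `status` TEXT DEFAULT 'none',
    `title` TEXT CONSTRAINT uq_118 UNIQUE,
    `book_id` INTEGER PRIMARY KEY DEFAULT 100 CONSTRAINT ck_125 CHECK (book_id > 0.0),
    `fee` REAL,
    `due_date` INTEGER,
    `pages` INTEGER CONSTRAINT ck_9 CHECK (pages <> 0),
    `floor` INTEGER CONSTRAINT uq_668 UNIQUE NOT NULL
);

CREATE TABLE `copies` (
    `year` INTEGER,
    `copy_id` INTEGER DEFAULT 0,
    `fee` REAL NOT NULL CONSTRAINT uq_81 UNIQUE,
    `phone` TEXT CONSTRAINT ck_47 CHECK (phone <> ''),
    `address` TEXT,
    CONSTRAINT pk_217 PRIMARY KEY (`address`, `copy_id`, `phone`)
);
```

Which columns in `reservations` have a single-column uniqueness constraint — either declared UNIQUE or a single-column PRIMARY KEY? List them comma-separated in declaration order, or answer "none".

title, edition

- title: single-column PRIMARY KEY → unique.
- language: no UNIQUE or single-column PK constraint.
- shelf: no UNIQUE or single-column PK constraint.
- reservation_id: no UNIQUE or single-column PK constraint.
- edition: declared UNIQUE → unique.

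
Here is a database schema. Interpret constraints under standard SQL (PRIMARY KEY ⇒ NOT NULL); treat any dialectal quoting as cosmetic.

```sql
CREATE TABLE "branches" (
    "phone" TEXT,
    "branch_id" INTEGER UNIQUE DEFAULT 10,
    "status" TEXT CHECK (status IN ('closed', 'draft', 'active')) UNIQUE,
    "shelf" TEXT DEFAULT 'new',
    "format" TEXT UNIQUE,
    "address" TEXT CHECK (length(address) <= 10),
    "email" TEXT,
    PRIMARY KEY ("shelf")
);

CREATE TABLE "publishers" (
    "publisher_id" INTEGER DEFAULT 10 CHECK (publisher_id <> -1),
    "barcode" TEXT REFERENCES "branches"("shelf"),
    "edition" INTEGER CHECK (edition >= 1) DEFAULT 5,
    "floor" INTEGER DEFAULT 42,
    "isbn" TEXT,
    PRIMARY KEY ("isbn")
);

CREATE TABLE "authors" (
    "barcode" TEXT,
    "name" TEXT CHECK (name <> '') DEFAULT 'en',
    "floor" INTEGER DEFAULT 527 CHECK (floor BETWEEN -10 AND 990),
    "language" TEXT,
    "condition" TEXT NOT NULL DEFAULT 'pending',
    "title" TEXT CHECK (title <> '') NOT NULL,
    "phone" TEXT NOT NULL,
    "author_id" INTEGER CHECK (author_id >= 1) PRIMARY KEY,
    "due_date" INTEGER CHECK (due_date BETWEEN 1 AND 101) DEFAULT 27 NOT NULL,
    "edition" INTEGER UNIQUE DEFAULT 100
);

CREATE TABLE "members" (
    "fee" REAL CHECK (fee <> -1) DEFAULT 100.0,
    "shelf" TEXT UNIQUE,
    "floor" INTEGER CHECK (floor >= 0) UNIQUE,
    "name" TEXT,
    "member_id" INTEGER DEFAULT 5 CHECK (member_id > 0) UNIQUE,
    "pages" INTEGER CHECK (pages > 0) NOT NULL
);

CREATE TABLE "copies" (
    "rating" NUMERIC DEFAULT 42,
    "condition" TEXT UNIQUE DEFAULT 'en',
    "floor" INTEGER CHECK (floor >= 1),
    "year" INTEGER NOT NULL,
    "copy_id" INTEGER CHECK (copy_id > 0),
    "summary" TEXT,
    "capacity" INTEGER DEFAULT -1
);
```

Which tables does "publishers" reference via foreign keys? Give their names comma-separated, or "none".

- barcode REFERENCES branches(shelf).

branches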